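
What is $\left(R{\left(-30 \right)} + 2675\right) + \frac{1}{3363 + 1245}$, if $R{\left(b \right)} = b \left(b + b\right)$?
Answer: $\frac{20620801}{4608} \approx 4475.0$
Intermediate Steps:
$R{\left(b \right)} = 2 b^{2}$ ($R{\left(b \right)} = b 2 b = 2 b^{2}$)
$\left(R{\left(-30 \right)} + 2675\right) + \frac{1}{3363 + 1245} = \left(2 \left(-30\right)^{2} + 2675\right) + \frac{1}{3363 + 1245} = \left(2 \cdot 900 + 2675\right) + \frac{1}{4608} = \left(1800 + 2675\right) + \frac{1}{4608} = 4475 + \frac{1}{4608} = \frac{20620801}{4608}$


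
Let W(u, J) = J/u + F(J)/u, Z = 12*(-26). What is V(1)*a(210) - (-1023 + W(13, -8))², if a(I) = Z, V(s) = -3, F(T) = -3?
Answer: -176997916/169 ≈ -1.0473e+6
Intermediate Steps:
Z = -312
W(u, J) = -3/u + J/u (W(u, J) = J/u - 3/u = -3/u + J/u)
a(I) = -312
V(1)*a(210) - (-1023 + W(13, -8))² = -3*(-312) - (-1023 + (-3 - 8)/13)² = 936 - (-1023 + (1/13)*(-11))² = 936 - (-1023 - 11/13)² = 936 - (-13310/13)² = 936 - 1*177156100/169 = 936 - 177156100/169 = -176997916/169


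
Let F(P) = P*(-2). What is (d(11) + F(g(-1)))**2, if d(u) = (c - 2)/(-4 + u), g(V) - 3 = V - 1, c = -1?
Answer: 289/49 ≈ 5.8980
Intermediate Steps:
g(V) = 2 + V (g(V) = 3 + (V - 1) = 3 + (-1 + V) = 2 + V)
d(u) = -3/(-4 + u) (d(u) = (-1 - 2)/(-4 + u) = -3/(-4 + u))
F(P) = -2*P
(d(11) + F(g(-1)))**2 = (-3/(-4 + 11) - 2*(2 - 1))**2 = (-3/7 - 2*1)**2 = (-3*1/7 - 2)**2 = (-3/7 - 2)**2 = (-17/7)**2 = 289/49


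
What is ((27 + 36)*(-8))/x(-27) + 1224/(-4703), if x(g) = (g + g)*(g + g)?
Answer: -164986/380943 ≈ -0.43310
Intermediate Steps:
x(g) = 4*g² (x(g) = (2*g)*(2*g) = 4*g²)
((27 + 36)*(-8))/x(-27) + 1224/(-4703) = ((27 + 36)*(-8))/((4*(-27)²)) + 1224/(-4703) = (63*(-8))/((4*729)) + 1224*(-1/4703) = -504/2916 - 1224/4703 = -504*1/2916 - 1224/4703 = -14/81 - 1224/4703 = -164986/380943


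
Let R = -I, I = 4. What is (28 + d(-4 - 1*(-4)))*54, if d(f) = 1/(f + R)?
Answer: 2997/2 ≈ 1498.5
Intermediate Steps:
R = -4 (R = -1*4 = -4)
d(f) = 1/(-4 + f) (d(f) = 1/(f - 4) = 1/(-4 + f))
(28 + d(-4 - 1*(-4)))*54 = (28 + 1/(-4 + (-4 - 1*(-4))))*54 = (28 + 1/(-4 + (-4 + 4)))*54 = (28 + 1/(-4 + 0))*54 = (28 + 1/(-4))*54 = (28 - ¼)*54 = (111/4)*54 = 2997/2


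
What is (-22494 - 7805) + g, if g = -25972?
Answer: -56271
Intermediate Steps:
(-22494 - 7805) + g = (-22494 - 7805) - 25972 = -30299 - 25972 = -56271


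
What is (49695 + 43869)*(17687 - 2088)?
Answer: 1459504836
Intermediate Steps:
(49695 + 43869)*(17687 - 2088) = 93564*15599 = 1459504836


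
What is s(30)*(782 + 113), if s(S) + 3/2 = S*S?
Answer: 1608315/2 ≈ 8.0416e+5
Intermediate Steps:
s(S) = -3/2 + S² (s(S) = -3/2 + S*S = -3/2 + S²)
s(30)*(782 + 113) = (-3/2 + 30²)*(782 + 113) = (-3/2 + 900)*895 = (1797/2)*895 = 1608315/2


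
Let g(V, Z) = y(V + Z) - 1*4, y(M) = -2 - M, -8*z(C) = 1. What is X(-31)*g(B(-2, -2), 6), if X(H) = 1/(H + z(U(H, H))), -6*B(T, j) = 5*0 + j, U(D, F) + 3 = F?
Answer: 296/747 ≈ 0.39625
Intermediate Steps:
U(D, F) = -3 + F
z(C) = -⅛ (z(C) = -⅛*1 = -⅛)
B(T, j) = -j/6 (B(T, j) = -(5*0 + j)/6 = -(0 + j)/6 = -j/6)
X(H) = 1/(-⅛ + H) (X(H) = 1/(H - ⅛) = 1/(-⅛ + H))
g(V, Z) = -6 - V - Z (g(V, Z) = (-2 - (V + Z)) - 1*4 = (-2 + (-V - Z)) - 4 = (-2 - V - Z) - 4 = -6 - V - Z)
X(-31)*g(B(-2, -2), 6) = (8/(-1 + 8*(-31)))*(-6 - (-1)*(-2)/6 - 1*6) = (8/(-1 - 248))*(-6 - 1*⅓ - 6) = (8/(-249))*(-6 - ⅓ - 6) = (8*(-1/249))*(-37/3) = -8/249*(-37/3) = 296/747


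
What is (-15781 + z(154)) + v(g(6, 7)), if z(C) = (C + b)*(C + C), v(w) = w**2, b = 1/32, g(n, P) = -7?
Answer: 253677/8 ≈ 31710.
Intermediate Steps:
b = 1/32 ≈ 0.031250
z(C) = 2*C*(1/32 + C) (z(C) = (C + 1/32)*(C + C) = (1/32 + C)*(2*C) = 2*C*(1/32 + C))
(-15781 + z(154)) + v(g(6, 7)) = (-15781 + (1/16)*154*(1 + 32*154)) + (-7)**2 = (-15781 + (1/16)*154*(1 + 4928)) + 49 = (-15781 + (1/16)*154*4929) + 49 = (-15781 + 379533/8) + 49 = 253285/8 + 49 = 253677/8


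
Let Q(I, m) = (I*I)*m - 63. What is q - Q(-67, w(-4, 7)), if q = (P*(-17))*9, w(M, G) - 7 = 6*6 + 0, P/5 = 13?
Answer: -202909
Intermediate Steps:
P = 65 (P = 5*13 = 65)
w(M, G) = 43 (w(M, G) = 7 + (6*6 + 0) = 7 + (36 + 0) = 7 + 36 = 43)
Q(I, m) = -63 + m*I**2 (Q(I, m) = I**2*m - 63 = m*I**2 - 63 = -63 + m*I**2)
q = -9945 (q = (65*(-17))*9 = -1105*9 = -9945)
q - Q(-67, w(-4, 7)) = -9945 - (-63 + 43*(-67)**2) = -9945 - (-63 + 43*4489) = -9945 - (-63 + 193027) = -9945 - 1*192964 = -9945 - 192964 = -202909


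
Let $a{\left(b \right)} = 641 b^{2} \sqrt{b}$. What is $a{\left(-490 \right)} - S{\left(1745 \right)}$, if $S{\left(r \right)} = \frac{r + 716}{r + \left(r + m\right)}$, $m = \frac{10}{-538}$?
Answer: $- \frac{662009}{938805} + 1077328700 i \sqrt{10} \approx -0.70516 + 3.4068 \cdot 10^{9} i$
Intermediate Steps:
$m = - \frac{5}{269}$ ($m = 10 \left(- \frac{1}{538}\right) = - \frac{5}{269} \approx -0.018587$)
$S{\left(r \right)} = \frac{716 + r}{- \frac{5}{269} + 2 r}$ ($S{\left(r \right)} = \frac{r + 716}{r + \left(r - \frac{5}{269}\right)} = \frac{716 + r}{r + \left(- \frac{5}{269} + r\right)} = \frac{716 + r}{- \frac{5}{269} + 2 r}$)
$a{\left(b \right)} = 641 b^{\frac{5}{2}}$
$a{\left(-490 \right)} - S{\left(1745 \right)} = 641 \left(-490\right)^{\frac{5}{2}} - \frac{269 \left(716 + 1745\right)}{-5 + 538 \cdot 1745} = 641 \cdot 1680700 i \sqrt{10} - 269 \frac{1}{-5 + 938810} \cdot 2461 = 1077328700 i \sqrt{10} - 269 \cdot \frac{1}{938805} \cdot 2461 = 1077328700 i \sqrt{10} - \frac{662009}{938805} = - \frac{662009}{938805} + 1077328700 i \sqrt{10}$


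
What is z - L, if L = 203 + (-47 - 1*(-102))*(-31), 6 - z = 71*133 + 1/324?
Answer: -2570941/324 ≈ -7935.0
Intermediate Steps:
z = -3057589/324 (z = 6 - (71*133 + 1/324) = 6 - (9443 + 1/324) = 6 - 1*3059533/324 = 6 - 3059533/324 = -3057589/324 ≈ -9437.0)
L = -1502 (L = 203 + (-47 + 102)*(-31) = 203 + 55*(-31) = 203 - 1705 = -1502)
z - L = -3057589/324 - 1*(-1502) = -3057589/324 + 1502 = -2570941/324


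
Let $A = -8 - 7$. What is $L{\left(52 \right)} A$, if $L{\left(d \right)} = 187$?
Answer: $-2805$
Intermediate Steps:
$A = -15$
$L{\left(52 \right)} A = 187 \left(-15\right) = -2805$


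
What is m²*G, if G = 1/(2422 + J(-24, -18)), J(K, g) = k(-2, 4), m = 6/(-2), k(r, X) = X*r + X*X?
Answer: 1/270 ≈ 0.0037037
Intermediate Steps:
k(r, X) = X² + X*r (k(r, X) = X*r + X² = X² + X*r)
m = -3 (m = 6*(-½) = -3)
J(K, g) = 8 (J(K, g) = 4*(4 - 2) = 4*2 = 8)
G = 1/2430 (G = 1/(2422 + 8) = 1/2430 ≈ 0.00041152)
m²*G = (-3)²*(1/2430) = 9*(1/2430) = 1/270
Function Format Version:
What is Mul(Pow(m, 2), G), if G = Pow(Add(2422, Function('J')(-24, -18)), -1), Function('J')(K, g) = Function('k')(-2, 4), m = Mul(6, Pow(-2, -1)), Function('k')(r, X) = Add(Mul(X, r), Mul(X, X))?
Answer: Rational(1, 270) ≈ 0.0037037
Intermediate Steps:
Function('k')(r, X) = Add(Pow(X, 2), Mul(X, r)) (Function('k')(r, X) = Add(Mul(X, r), Pow(X, 2)) = Add(Pow(X, 2), Mul(X, r)))
m = -3 (m = Mul(6, Rational(-1, 2)) = -3)
Function('J')(K, g) = 8 (Function('J')(K, g) = Mul(4, Add(4, -2)) = Mul(4, 2) = 8)
G = Rational(1, 2430) (G = Pow(Add(2422, 8), -1) = Pow(2430, -1) = Rational(1, 2430) ≈ 0.00041152)
Mul(Pow(m, 2), G) = Mul(Pow(-3, 2), Rational(1, 2430)) = Mul(9, Rational(1, 2430)) = Rational(1, 270)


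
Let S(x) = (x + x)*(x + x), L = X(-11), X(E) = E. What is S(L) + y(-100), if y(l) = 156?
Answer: 640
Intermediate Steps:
L = -11
S(x) = 4*x² (S(x) = (2*x)*(2*x) = 4*x²)
S(L) + y(-100) = 4*(-11)² + 156 = 4*121 + 156 = 484 + 156 = 640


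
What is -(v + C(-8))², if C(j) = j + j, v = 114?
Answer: -9604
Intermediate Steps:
C(j) = 2*j
-(v + C(-8))² = -(114 + 2*(-8))² = -(114 - 16)² = -1*98² = -1*9604 = -9604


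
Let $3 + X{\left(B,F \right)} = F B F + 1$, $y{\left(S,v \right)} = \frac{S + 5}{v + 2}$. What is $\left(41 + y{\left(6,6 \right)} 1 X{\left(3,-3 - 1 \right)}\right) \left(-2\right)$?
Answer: $- \frac{417}{2} \approx -208.5$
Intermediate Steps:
$y{\left(S,v \right)} = \frac{5 + S}{2 + v}$
$X{\left(B,F \right)} = -2 + B F^{2}$ ($X{\left(B,F \right)} = -3 + \left(F B F + 1\right) = -3 + \left(B F F + 1\right) = -3 + \left(B F^{2} + 1\right) = -3 + \left(1 + B F^{2}\right) = -2 + B F^{2}$)
$\left(41 + y{\left(6,6 \right)} 1 X{\left(3,-3 - 1 \right)}\right) \left(-2\right) = \left(41 + \frac{5 + 6}{2 + 6} \cdot 1 \left(-2 + 3 \left(-3 - 1\right)^{2}\right)\right) \left(-2\right) = \left(41 + \frac{1}{8} \cdot 11 \cdot 1 \left(-2 + 3 \left(-3 + \left(-2 + 1\right)\right)^{2}\right)\right) \left(-2\right) = \left(41 + \frac{1}{8} \cdot 11 \cdot 1 \left(-2 + 3 \left(-3 - 1\right)^{2}\right)\right) \left(-2\right) = \left(41 + \frac{11}{8} \cdot 1 \left(-2 + 3 \left(-4\right)^{2}\right)\right) \left(-2\right) = \left(41 + \frac{11 \left(-2 + 3 \cdot 16\right)}{8}\right) \left(-2\right) = \left(41 + \frac{11 \left(-2 + 48\right)}{8}\right) \left(-2\right) = \left(41 + \frac{11}{8} \cdot 46\right) \left(-2\right) = \left(41 + \frac{253}{4}\right) \left(-2\right) = \frac{417}{4} \left(-2\right) = - \frac{417}{2}$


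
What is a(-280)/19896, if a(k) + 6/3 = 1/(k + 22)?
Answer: -517/5133168 ≈ -0.00010072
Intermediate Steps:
a(k) = -2 + 1/(22 + k) (a(k) = -2 + 1/(k + 22) = -2 + 1/(22 + k))
a(-280)/19896 = ((-43 - 2*(-280))/(22 - 280))/19896 = ((-43 + 560)/(-258))*(1/19896) = -1/258*517*(1/19896) = -517/258*1/19896 = -517/5133168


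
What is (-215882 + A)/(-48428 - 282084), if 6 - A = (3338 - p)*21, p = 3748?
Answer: 103633/165256 ≈ 0.62711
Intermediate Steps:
A = 8616 (A = 6 - (3338 - 1*3748)*21 = 6 - (3338 - 3748)*21 = 6 - (-410)*21 = 6 - 1*(-8610) = 6 + 8610 = 8616)
(-215882 + A)/(-48428 - 282084) = (-215882 + 8616)/(-48428 - 282084) = -207266/(-330512) = -207266*(-1/330512) = 103633/165256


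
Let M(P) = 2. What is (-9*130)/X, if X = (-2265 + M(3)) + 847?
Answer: 195/236 ≈ 0.82627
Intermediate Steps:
X = -1416 (X = (-2265 + 2) + 847 = -2263 + 847 = -1416)
(-9*130)/X = -9*130/(-1416) = -1170*(-1/1416) = 195/236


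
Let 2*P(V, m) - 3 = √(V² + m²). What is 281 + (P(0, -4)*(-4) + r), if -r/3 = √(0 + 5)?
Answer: 267 - 3*√5 ≈ 260.29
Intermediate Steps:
r = -3*√5 (r = -3*√(0 + 5) = -3*√5 ≈ -6.7082)
P(V, m) = 3/2 + √(V² + m²)/2
281 + (P(0, -4)*(-4) + r) = 281 + ((3/2 + √(0² + (-4)²)/2)*(-4) - 3*√5) = 281 + ((3/2 + √(0 + 16)/2)*(-4) - 3*√5) = 281 + ((3/2 + √16/2)*(-4) - 3*√5) = 281 + ((3/2 + (½)*4)*(-4) - 3*√5) = 281 + ((3/2 + 2)*(-4) - 3*√5) = 281 + ((7/2)*(-4) - 3*√5) = 281 + (-14 - 3*√5) = 267 - 3*√5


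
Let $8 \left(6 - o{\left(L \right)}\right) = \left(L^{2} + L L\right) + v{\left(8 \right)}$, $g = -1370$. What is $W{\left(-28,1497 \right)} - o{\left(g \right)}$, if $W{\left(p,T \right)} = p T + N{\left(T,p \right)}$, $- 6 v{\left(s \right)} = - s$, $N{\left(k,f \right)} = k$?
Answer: $\frac{2572801}{6} \approx 4.288 \cdot 10^{5}$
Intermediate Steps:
$v{\left(s \right)} = \frac{s}{6}$ ($v{\left(s \right)} = - \frac{\left(-1\right) s}{6} = \frac{s}{6}$)
$o{\left(L \right)} = \frac{35}{6} - \frac{L^{2}}{4}$ ($o{\left(L \right)} = 6 - \frac{\left(L^{2} + L L\right) + \frac{1}{6} \cdot 8}{8} = 6 - \frac{\left(L^{2} + L^{2}\right) + \frac{4}{3}}{8} = 6 - \frac{2 L^{2} + \frac{4}{3}}{8} = 6 - \frac{\frac{4}{3} + 2 L^{2}}{8} = 6 - \left(\frac{1}{6} + \frac{L^{2}}{4}\right) = \frac{35}{6} - \frac{L^{2}}{4}$)
$W{\left(p,T \right)} = T + T p$ ($W{\left(p,T \right)} = p T + T = T p + T = T + T p$)
$W{\left(-28,1497 \right)} - o{\left(g \right)} = 1497 \left(1 - 28\right) - \left(\frac{35}{6} - \frac{\left(-1370\right)^{2}}{4}\right) = 1497 \left(-27\right) - \left(\frac{35}{6} - 469225\right) = -40419 - \left(\frac{35}{6} - 469225\right) = -40419 - - \frac{2815315}{6} = -40419 + \frac{2815315}{6} = \frac{2572801}{6}$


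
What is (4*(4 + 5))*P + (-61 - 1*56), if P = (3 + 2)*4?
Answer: 603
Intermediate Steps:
P = 20 (P = 5*4 = 20)
(4*(4 + 5))*P + (-61 - 1*56) = (4*(4 + 5))*20 + (-61 - 1*56) = (4*9)*20 + (-61 - 56) = 36*20 - 117 = 720 - 117 = 603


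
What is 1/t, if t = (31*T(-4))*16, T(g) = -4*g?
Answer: 1/7936 ≈ 0.00012601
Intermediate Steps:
t = 7936 (t = (31*(-4*(-4)))*16 = (31*16)*16 = 496*16 = 7936)
1/t = 1/7936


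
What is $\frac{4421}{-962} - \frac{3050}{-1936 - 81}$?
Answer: $- \frac{5983057}{1940354} \approx -3.0835$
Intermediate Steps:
$\frac{4421}{-962} - \frac{3050}{-1936 - 81} = 4421 \left(- \frac{1}{962}\right) - \frac{3050}{-1936 - 81} = - \frac{4421}{962} - \frac{3050}{-2017} = - \frac{4421}{962} - - \frac{3050}{2017} = - \frac{4421}{962} + \frac{3050}{2017} = - \frac{5983057}{1940354}$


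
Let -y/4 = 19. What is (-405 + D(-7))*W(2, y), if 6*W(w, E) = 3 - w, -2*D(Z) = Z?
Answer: -803/12 ≈ -66.917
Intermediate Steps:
D(Z) = -Z/2
y = -76 (y = -4*19 = -76)
W(w, E) = 1/2 - w/6 (W(w, E) = (3 - w)/6 = 1/2 - w/6)
(-405 + D(-7))*W(2, y) = (-405 - 1/2*(-7))*(1/2 - 1/6*2) = (-405 + 7/2)*(1/2 - 1/3) = -803/2*1/6 = -803/12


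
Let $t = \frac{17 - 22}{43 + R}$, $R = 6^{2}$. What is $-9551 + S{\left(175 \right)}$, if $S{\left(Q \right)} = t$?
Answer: $- \frac{754534}{79} \approx -9551.1$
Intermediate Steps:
$R = 36$
$t = - \frac{5}{79}$ ($t = \frac{17 - 22}{43 + 36} = - \frac{5}{79} \approx -0.063291$)
$S{\left(Q \right)} = - \frac{5}{79}$
$-9551 + S{\left(175 \right)} = -9551 - \frac{5}{79} = - \frac{754534}{79}$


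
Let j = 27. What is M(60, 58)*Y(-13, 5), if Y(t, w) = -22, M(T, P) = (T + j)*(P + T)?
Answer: -225852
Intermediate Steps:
M(T, P) = (27 + T)*(P + T) (M(T, P) = (T + 27)*(P + T) = (27 + T)*(P + T))
M(60, 58)*Y(-13, 5) = (60² + 27*58 + 27*60 + 58*60)*(-22) = (3600 + 1566 + 1620 + 3480)*(-22) = 10266*(-22) = -225852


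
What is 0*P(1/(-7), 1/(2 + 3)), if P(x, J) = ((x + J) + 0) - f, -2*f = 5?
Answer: 0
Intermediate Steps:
f = -5/2 (f = -1/2*5 = -5/2 ≈ -2.5000)
P(x, J) = 5/2 + J + x (P(x, J) = ((x + J) + 0) - 1*(-5/2) = ((J + x) + 0) + 5/2 = (J + x) + 5/2 = 5/2 + J + x)
0*P(1/(-7), 1/(2 + 3)) = 0*(5/2 + 1/(2 + 3) + 1/(-7)) = 0*(5/2 + 1/5 - 1/7) = 0*(179/70) = 0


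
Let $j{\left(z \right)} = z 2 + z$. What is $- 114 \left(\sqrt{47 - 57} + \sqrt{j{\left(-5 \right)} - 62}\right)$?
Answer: $114 i \left(- \sqrt{10} - \sqrt{77}\right) \approx - 1360.8 i$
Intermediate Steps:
$j{\left(z \right)} = 3 z$ ($j{\left(z \right)} = 2 z + z = 3 z$)
$- 114 \left(\sqrt{47 - 57} + \sqrt{j{\left(-5 \right)} - 62}\right) = - 114 \left(\sqrt{47 - 57} + \sqrt{3 \left(-5\right) - 62}\right) = - 114 \left(\sqrt{-10} + \sqrt{-15 - 62}\right) = - 114 \left(i \sqrt{10} + \sqrt{-77}\right) = - 114 \left(i \sqrt{10} + i \sqrt{77}\right) = - 114 i \sqrt{10} - 114 i \sqrt{77}$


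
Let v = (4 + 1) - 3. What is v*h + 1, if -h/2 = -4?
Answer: 17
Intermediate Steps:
v = 2 (v = 5 - 3 = 2)
h = 8 (h = -2*(-4) = 8)
v*h + 1 = 2*8 + 1 = 16 + 1 = 17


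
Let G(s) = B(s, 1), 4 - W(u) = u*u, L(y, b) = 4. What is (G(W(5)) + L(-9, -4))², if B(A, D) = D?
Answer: 25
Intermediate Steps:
W(u) = 4 - u² (W(u) = 4 - u*u = 4 - u²)
G(s) = 1
(G(W(5)) + L(-9, -4))² = (1 + 4)² = 5² = 25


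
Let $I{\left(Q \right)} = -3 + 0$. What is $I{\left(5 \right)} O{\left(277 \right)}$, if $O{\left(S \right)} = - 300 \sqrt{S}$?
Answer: $900 \sqrt{277} \approx 14979.0$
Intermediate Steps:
$I{\left(Q \right)} = -3$
$I{\left(5 \right)} O{\left(277 \right)} = - 3 \left(- 300 \sqrt{277}\right) = 900 \sqrt{277}$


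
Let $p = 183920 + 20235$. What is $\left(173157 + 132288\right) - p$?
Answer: $101290$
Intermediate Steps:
$p = 204155$
$\left(173157 + 132288\right) - p = \left(173157 + 132288\right) - 204155 = 305445 - 204155 = 101290$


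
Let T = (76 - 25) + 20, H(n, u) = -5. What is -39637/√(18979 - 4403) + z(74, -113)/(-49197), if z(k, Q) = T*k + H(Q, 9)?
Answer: -5249/49197 - 39637*√911/3644 ≈ -328.42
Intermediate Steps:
T = 71 (T = 51 + 20 = 71)
z(k, Q) = -5 + 71*k (z(k, Q) = 71*k - 5 = -5 + 71*k)
-39637/√(18979 - 4403) + z(74, -113)/(-49197) = -39637/√(18979 - 4403) + (-5 + 71*74)/(-49197) = -39637*√911/3644 + (-5 + 5254)*(-1/49197) = -39637*√911/3644 + 5249*(-1/49197) = -39637*√911/3644 - 5249/49197 = -5249/49197 - 39637*√911/3644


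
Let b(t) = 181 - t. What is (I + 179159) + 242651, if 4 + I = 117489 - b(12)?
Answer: 539126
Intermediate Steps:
I = 117316 (I = -4 + (117489 - (181 - 1*12)) = -4 + (117489 - (181 - 12)) = -4 + (117489 - 1*169) = -4 + (117489 - 169) = -4 + 117320 = 117316)
(I + 179159) + 242651 = (117316 + 179159) + 242651 = 296475 + 242651 = 539126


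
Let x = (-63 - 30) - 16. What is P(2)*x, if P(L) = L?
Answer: -218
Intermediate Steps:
x = -109 (x = -93 - 16 = -109)
P(2)*x = 2*(-109) = -218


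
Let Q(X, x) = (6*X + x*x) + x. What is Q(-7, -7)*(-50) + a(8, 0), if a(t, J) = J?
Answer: 0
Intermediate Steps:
Q(X, x) = x + x**2 + 6*X (Q(X, x) = (6*X + x**2) + x = (x**2 + 6*X) + x = x + x**2 + 6*X)
Q(-7, -7)*(-50) + a(8, 0) = (-7 + (-7)**2 + 6*(-7))*(-50) + 0 = (-7 + 49 - 42)*(-50) + 0 = 0*(-50) + 0 = 0 + 0 = 0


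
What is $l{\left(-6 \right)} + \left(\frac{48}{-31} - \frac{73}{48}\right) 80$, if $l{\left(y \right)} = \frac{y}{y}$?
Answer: $- \frac{22742}{93} \approx -244.54$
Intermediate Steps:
$l{\left(y \right)} = 1$
$l{\left(-6 \right)} + \left(\frac{48}{-31} - \frac{73}{48}\right) 80 = 1 + \left(\frac{48}{-31} - \frac{73}{48}\right) 80 = 1 + \left(48 \left(- \frac{1}{31}\right) - \frac{73}{48}\right) 80 = 1 + \left(- \frac{48}{31} - \frac{73}{48}\right) 80 = 1 - \frac{22835}{93} = - \frac{22742}{93}$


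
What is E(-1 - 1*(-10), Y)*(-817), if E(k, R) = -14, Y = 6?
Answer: 11438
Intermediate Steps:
E(-1 - 1*(-10), Y)*(-817) = -14*(-817) = 11438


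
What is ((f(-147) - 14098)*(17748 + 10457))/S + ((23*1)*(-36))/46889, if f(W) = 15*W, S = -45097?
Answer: 21560749365919/2114553233 ≈ 10196.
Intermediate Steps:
((f(-147) - 14098)*(17748 + 10457))/S + ((23*1)*(-36))/46889 = ((15*(-147) - 14098)*(17748 + 10457))/(-45097) + ((23*1)*(-36))/46889 = ((-2205 - 14098)*28205)*(-1/45097) + (23*(-36))*(1/46889) = -16303*28205*(-1/45097) - 828*1/46889 = -459826115*(-1/45097) - 828/46889 = 459826115/45097 - 828/46889 = 21560749365919/2114553233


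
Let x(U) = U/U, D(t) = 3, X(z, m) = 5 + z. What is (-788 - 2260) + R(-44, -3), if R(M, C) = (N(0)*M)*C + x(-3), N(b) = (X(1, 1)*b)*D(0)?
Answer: -3047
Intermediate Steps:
N(b) = 18*b (N(b) = ((5 + 1)*b)*3 = (6*b)*3 = 18*b)
x(U) = 1
R(M, C) = 1 (R(M, C) = ((18*0)*M)*C + 1 = (0*M)*C + 1 = 0*C + 1 = 0 + 1 = 1)
(-788 - 2260) + R(-44, -3) = (-788 - 2260) + 1 = -3048 + 1 = -3047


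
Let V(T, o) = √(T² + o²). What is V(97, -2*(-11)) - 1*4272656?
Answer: -4272656 + √9893 ≈ -4.2726e+6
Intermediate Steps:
V(97, -2*(-11)) - 1*4272656 = √(97² + (-2*(-11))²) - 1*4272656 = √(9409 + 22²) - 4272656 = √(9409 + 484) - 4272656 = √9893 - 4272656 = -4272656 + √9893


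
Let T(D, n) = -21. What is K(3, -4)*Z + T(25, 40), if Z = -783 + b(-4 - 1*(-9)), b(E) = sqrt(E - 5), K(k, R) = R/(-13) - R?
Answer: -44121/13 ≈ -3393.9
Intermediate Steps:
K(k, R) = -14*R/13 (K(k, R) = R*(-1/13) - R = -R/13 - R = -14*R/13)
b(E) = sqrt(-5 + E)
Z = -783 (Z = -783 + sqrt(-5 + (-4 - 1*(-9))) = -783 + sqrt(-5 + (-4 + 9)) = -783 + sqrt(-5 + 5) = -783 + sqrt(0) = -783 + 0 = -783)
K(3, -4)*Z + T(25, 40) = -14/13*(-4)*(-783) - 21 = (56/13)*(-783) - 21 = -43848/13 - 21 = -44121/13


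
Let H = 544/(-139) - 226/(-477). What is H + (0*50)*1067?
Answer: -228074/66303 ≈ -3.4399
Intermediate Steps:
H = -228074/66303 (H = 544*(-1/139) - 226*(-1/477) = -544/139 + 226/477 = -228074/66303 ≈ -3.4399)
H + (0*50)*1067 = -228074/66303 + (0*50)*1067 = -228074/66303 + 0*1067 = -228074/66303 + 0 = -228074/66303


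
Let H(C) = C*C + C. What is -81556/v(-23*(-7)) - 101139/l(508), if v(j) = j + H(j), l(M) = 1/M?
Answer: -1348328996272/26243 ≈ -5.1379e+7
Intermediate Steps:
H(C) = C + C² (H(C) = C² + C = C + C²)
v(j) = j + j*(1 + j)
-81556/v(-23*(-7)) - 101139/l(508) = -81556*1/(161*(2 - 23*(-7))) - 101139/(1/508) = -81556*1/(161*(2 + 161)) - 101139/1/508 = -81556/(161*163) - 101139*508 = -81556/26243 - 51378612 = -1348328996272/26243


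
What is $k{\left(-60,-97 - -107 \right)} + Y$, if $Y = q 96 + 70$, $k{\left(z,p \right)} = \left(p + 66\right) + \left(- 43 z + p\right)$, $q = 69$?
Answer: $9360$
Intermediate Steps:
$k{\left(z,p \right)} = 66 - 43 z + 2 p$ ($k{\left(z,p \right)} = \left(66 + p\right) + \left(p - 43 z\right) = 66 - 43 z + 2 p$)
$Y = 6694$ ($Y = 69 \cdot 96 + 70 = 6624 + 70 = 6694$)
$k{\left(-60,-97 - -107 \right)} + Y = \left(66 - -2580 + 2 \left(-97 - -107\right)\right) + 6694 = \left(66 + 2580 + 2 \left(-97 + 107\right)\right) + 6694 = \left(66 + 2580 + 2 \cdot 10\right) + 6694 = \left(66 + 2580 + 20\right) + 6694 = 2666 + 6694 = 9360$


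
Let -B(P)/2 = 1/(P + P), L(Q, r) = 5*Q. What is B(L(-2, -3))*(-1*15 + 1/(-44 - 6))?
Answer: -751/500 ≈ -1.5020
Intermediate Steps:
B(P) = -1/P (B(P) = -2/(P + P) = -2*1/(2*P) = -1/P)
B(L(-2, -3))*(-1*15 + 1/(-44 - 6)) = (-1/(5*(-2)))*(-1*15 + 1/(-44 - 6)) = (-1/(-10))*(-15 + 1/(-50)) = (-1*(-1/10))*(-15 - 1/50) = (1/10)*(-751/50) = -751/500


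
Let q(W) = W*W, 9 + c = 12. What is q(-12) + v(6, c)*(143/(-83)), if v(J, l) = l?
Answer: 11523/83 ≈ 138.83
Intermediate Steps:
c = 3 (c = -9 + 12 = 3)
q(W) = W²
q(-12) + v(6, c)*(143/(-83)) = (-12)² + 3*(143/(-83)) = 144 + 3*(143*(-1/83)) = 144 + 3*(-143/83) = 144 - 429/83 = 11523/83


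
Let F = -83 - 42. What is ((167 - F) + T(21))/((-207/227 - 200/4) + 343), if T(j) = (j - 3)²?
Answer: 2497/1184 ≈ 2.1090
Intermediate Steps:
T(j) = (-3 + j)²
F = -125
((167 - F) + T(21))/((-207/227 - 200/4) + 343) = ((167 - 1*(-125)) + (-3 + 21)²)/((-207/227 - 200/4) + 343) = ((167 + 125) + 18²)/((-207*1/227 - 200*¼) + 343) = (292 + 324)/((-207/227 - 50) + 343) = 616/(-11557/227 + 343) = 616/(66304/227) = 616*(227/66304) = 2497/1184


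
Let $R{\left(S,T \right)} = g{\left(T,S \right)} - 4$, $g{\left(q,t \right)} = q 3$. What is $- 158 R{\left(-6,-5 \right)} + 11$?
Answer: $3013$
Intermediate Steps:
$g{\left(q,t \right)} = 3 q$
$R{\left(S,T \right)} = -4 + 3 T$ ($R{\left(S,T \right)} = 3 T - 4 = -4 + 3 T$)
$- 158 R{\left(-6,-5 \right)} + 11 = - 158 \left(-4 + 3 \left(-5\right)\right) + 11 = - 158 \left(-4 - 15\right) + 11 = \left(-158\right) \left(-19\right) + 11 = 3002 + 11 = 3013$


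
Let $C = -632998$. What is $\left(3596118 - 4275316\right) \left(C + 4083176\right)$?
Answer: $-2343353997244$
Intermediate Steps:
$\left(3596118 - 4275316\right) \left(C + 4083176\right) = \left(3596118 - 4275316\right) \left(-632998 + 4083176\right) = \left(-679198\right) 3450178 = -2343353997244$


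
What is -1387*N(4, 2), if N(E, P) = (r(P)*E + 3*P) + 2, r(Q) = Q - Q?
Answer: -11096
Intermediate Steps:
r(Q) = 0
N(E, P) = 2 + 3*P (N(E, P) = (0*E + 3*P) + 2 = (0 + 3*P) + 2 = 3*P + 2 = 2 + 3*P)
-1387*N(4, 2) = -1387*(2 + 3*2) = -1387*(2 + 6) = -1387*8 = -11096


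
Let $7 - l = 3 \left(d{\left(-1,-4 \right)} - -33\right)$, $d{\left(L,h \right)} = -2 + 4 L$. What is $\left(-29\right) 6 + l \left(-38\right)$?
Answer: $2638$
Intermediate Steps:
$l = -74$ ($l = 7 - 3 \left(\left(-2 + 4 \left(-1\right)\right) - -33\right) = 7 - 3 \left(\left(-2 - 4\right) + 33\right) = 7 - 3 \left(-6 + 33\right) = 7 - 3 \cdot 27 = 7 - 81 = -74$)
$\left(-29\right) 6 + l \left(-38\right) = \left(-29\right) 6 - -2812 = -174 + 2812 = 2638$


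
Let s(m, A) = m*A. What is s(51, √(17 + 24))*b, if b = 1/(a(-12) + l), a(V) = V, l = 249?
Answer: 17*√41/79 ≈ 1.3779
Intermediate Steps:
s(m, A) = A*m
b = 1/237 (b = 1/(-12 + 249) = 1/237 ≈ 0.0042194)
s(51, √(17 + 24))*b = (√(17 + 24)*51)*(1/237) = (√41*51)*(1/237) = (51*√41)*(1/237) = 17*√41/79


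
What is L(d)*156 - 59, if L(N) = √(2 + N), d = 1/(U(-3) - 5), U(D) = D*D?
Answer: 175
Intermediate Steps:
U(D) = D²
d = ¼ (d = 1/((-3)² - 5) = 1/(9 - 5) = 1/4 = ¼ ≈ 0.25000)
L(d)*156 - 59 = √(2 + ¼)*156 - 59 = √(9/4)*156 - 59 = (3/2)*156 - 59 = 234 - 59 = 175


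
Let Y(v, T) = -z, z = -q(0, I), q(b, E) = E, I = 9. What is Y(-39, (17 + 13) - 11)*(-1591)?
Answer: -14319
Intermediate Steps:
z = -9 (z = -1*9 = -9)
Y(v, T) = 9 (Y(v, T) = -1*(-9) = 9)
Y(-39, (17 + 13) - 11)*(-1591) = 9*(-1591) = -14319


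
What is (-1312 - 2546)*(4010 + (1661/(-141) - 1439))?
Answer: -464053100/47 ≈ -9.8735e+6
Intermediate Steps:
(-1312 - 2546)*(4010 + (1661/(-141) - 1439)) = -3858*(4010 + (1661*(-1/141) - 1439)) = -3858*(4010 + (-1661/141 - 1439)) = -3858*(4010 - 204560/141) = -3858*360850/141 = -464053100/47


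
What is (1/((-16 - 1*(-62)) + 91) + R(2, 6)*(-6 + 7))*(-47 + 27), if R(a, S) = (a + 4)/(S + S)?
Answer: -1390/137 ≈ -10.146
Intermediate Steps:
R(a, S) = (4 + a)/(2*S) (R(a, S) = (4 + a)/((2*S)) = (4 + a)*(1/(2*S)) = (4 + a)/(2*S))
(1/((-16 - 1*(-62)) + 91) + R(2, 6)*(-6 + 7))*(-47 + 27) = (1/((-16 - 1*(-62)) + 91) + ((½)*(4 + 2)/6)*(-6 + 7))*(-47 + 27) = (1/((-16 + 62) + 91) + ((½)*(⅙)*6)*1)*(-20) = (1/(46 + 91) + (½)*1)*(-20) = (1/137 + ½)*(-20) = (139/274)*(-20) = -1390/137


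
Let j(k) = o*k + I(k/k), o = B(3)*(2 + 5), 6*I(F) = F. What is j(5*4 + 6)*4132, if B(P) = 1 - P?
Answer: -4510078/3 ≈ -1.5034e+6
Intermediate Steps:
I(F) = F/6
o = -14 (o = (1 - 1*3)*(2 + 5) = (1 - 3)*7 = -2*7 = -14)
j(k) = ⅙ - 14*k (j(k) = -14*k + (k/k)/6 = -14*k + (⅙)*1 = -14*k + ⅙ = ⅙ - 14*k)
j(5*4 + 6)*4132 = (⅙ - 14*(5*4 + 6))*4132 = (⅙ - 14*(20 + 6))*4132 = (⅙ - 14*26)*4132 = (⅙ - 364)*4132 = -2183/6*4132 = -4510078/3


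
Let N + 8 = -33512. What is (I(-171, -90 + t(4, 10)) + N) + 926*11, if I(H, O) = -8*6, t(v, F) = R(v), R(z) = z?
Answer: -23382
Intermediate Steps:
N = -33520 (N = -8 - 33512 = -33520)
t(v, F) = v
I(H, O) = -48
(I(-171, -90 + t(4, 10)) + N) + 926*11 = (-48 - 33520) + 926*11 = -33568 + 10186 = -23382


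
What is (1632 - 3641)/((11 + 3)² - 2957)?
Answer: 2009/2761 ≈ 0.72763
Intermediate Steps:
(1632 - 3641)/((11 + 3)² - 2957) = -2009/(14² - 2957) = -2009/(196 - 2957) = -2009/(-2761) = -2009*(-1/2761) = 2009/2761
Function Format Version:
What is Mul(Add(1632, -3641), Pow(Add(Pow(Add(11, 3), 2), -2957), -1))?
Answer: Rational(2009, 2761) ≈ 0.72763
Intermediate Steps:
Mul(Add(1632, -3641), Pow(Add(Pow(Add(11, 3), 2), -2957), -1)) = Mul(-2009, Pow(Add(Pow(14, 2), -2957), -1)) = Mul(-2009, Pow(Add(196, -2957), -1)) = Mul(-2009, Pow(-2761, -1)) = Mul(-2009, Rational(-1, 2761)) = Rational(2009, 2761)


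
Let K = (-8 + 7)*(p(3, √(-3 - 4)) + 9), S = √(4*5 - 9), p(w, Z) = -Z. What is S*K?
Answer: √11*(-9 + I*√7) ≈ -29.85 + 8.775*I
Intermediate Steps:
S = √11 (S = √(20 - 9) = √11 ≈ 3.3166)
K = -9 + I*√7 (K = (-8 + 7)*(-√(-3 - 4) + 9) = -(-√(-7) + 9) = -(-I*√7 + 9) = -(9 - I*√7) = -9 + I*√7 ≈ -9.0 + 2.6458*I)
S*K = √11*(-9 + I*√7)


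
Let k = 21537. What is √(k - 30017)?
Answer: 4*I*√530 ≈ 92.087*I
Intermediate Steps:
√(k - 30017) = √(21537 - 30017) = √(-8480) = 4*I*√530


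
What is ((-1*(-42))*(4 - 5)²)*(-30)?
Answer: -1260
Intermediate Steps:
((-1*(-42))*(4 - 5)²)*(-30) = (42*(-1)²)*(-30) = (42*1)*(-30) = 42*(-30) = -1260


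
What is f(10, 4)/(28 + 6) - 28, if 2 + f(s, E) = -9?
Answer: -963/34 ≈ -28.324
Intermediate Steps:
f(s, E) = -11 (f(s, E) = -2 - 9 = -11)
f(10, 4)/(28 + 6) - 28 = -11/(28 + 6) - 28 = -11/34 - 28 = -963/34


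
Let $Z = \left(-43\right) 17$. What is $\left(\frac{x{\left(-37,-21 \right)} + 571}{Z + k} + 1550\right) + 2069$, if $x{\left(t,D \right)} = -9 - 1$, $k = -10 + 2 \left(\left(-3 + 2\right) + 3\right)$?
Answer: $\frac{242422}{67} \approx 3618.2$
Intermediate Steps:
$Z = -731$
$k = -6$ ($k = -10 + 2 \left(-1 + 3\right) = -10 + 2 \cdot 2 = -10 + 4 = -6$)
$x{\left(t,D \right)} = -10$ ($x{\left(t,D \right)} = -9 - 1 = -10$)
$\left(\frac{x{\left(-37,-21 \right)} + 571}{Z + k} + 1550\right) + 2069 = \left(\frac{-10 + 571}{-731 - 6} + 1550\right) + 2069 = \left(\frac{561}{-737} + 1550\right) + 2069 = \left(561 \left(- \frac{1}{737}\right) + 1550\right) + 2069 = \left(- \frac{51}{67} + 1550\right) + 2069 = \frac{103799}{67} + 2069 = \frac{242422}{67}$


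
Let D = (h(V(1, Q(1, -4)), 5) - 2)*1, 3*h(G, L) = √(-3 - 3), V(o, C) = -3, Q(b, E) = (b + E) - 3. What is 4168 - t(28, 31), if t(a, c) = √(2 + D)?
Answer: 4168 - 2^(¼)*3^(¾)*√I/3 ≈ 4167.4 - 0.63894*I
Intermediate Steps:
Q(b, E) = -3 + E + b (Q(b, E) = (E + b) - 3 = -3 + E + b)
h(G, L) = I*√6/3 (h(G, L) = √(-3 - 3)/3 = √(-6)/3 = (I*√6)/3 = I*√6/3)
D = -2 + I*√6/3 (D = (I*√6/3 - 2)*1 = (-2 + I*√6/3)*1 = -2 + I*√6/3 ≈ -2.0 + 0.8165*I)
t(a, c) = 2^(¼)*3^(¾)*√I/3 (t(a, c) = √(2 + (-2 + I*√6/3)) = √(I*√6/3) = 2^(¼)*3^(¾)*√I/3)
4168 - t(28, 31) = 4168 - 2^(¼)*3^(¾)*√I/3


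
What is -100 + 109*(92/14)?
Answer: 4314/7 ≈ 616.29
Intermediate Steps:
-100 + 109*(92/14) = -100 + 109*(92*(1/14)) = -100 + 109*(46/7) = -100 + 5014/7 = 4314/7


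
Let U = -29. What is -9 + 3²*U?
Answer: -270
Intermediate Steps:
-9 + 3²*U = -9 + 3²*(-29) = -9 + 9*(-29) = -9 - 261 = -270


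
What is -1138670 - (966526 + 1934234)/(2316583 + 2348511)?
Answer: -2656002742870/2332547 ≈ -1.1387e+6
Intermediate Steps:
-1138670 - (966526 + 1934234)/(2316583 + 2348511) = -1138670 - 2900760/4665094 = -1138670 - 1*1450380/2332547 = -1138670 - 1450380/2332547 = -2656002742870/2332547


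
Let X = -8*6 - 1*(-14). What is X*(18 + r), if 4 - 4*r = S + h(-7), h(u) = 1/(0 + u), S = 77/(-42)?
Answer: -55675/84 ≈ -662.80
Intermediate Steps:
S = -11/6 (S = 77*(-1/42) = -11/6 ≈ -1.8333)
h(u) = 1/u
r = 251/168 (r = 1 - (-11/6 + 1/(-7))/4 = 1 - (-11/6 - 1/7)/4 = 1 - 1/4*(-83/42) = 1 + 83/168 = 251/168 ≈ 1.4940)
X = -34 (X = -48 + 14 = -34)
X*(18 + r) = -34*(18 + 251/168) = -34*3275/168 = -55675/84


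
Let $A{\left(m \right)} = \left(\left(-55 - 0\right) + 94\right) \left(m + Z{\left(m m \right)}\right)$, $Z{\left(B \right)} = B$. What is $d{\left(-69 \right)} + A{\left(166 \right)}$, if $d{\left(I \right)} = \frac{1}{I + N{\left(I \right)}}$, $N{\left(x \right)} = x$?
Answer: $\frac{149199803}{138} \approx 1.0812 \cdot 10^{6}$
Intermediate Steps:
$A{\left(m \right)} = 39 m + 39 m^{2}$ ($A{\left(m \right)} = \left(\left(-55 - 0\right) + 94\right) \left(m + m m\right) = \left(\left(-55 + 0\right) + 94\right) \left(m + m^{2}\right) = \left(-55 + 94\right) \left(m + m^{2}\right) = 39 \left(m + m^{2}\right) = 39 m + 39 m^{2}$)
$d{\left(I \right)} = \frac{1}{2 I}$ ($d{\left(I \right)} = \frac{1}{I + I} = \frac{1}{2 I}$)
$d{\left(-69 \right)} + A{\left(166 \right)} = \frac{1}{2 \left(-69\right)} + 39 \cdot 166 \left(1 + 166\right) = \frac{1}{2} \left(- \frac{1}{69}\right) + 39 \cdot 166 \cdot 167 = - \frac{1}{138} + 1081158 = \frac{149199803}{138}$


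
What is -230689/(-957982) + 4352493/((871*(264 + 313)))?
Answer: 4285546627789/481450139794 ≈ 8.9013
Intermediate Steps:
-230689/(-957982) + 4352493/((871*(264 + 313))) = -230689*(-1/957982) + 4352493/((871*577)) = 230689/957982 + 4352493/502567 = 4285546627789/481450139794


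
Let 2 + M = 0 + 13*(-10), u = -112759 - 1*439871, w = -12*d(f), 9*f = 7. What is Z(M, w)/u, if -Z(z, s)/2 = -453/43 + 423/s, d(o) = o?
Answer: -22417/110894420 ≈ -0.00020215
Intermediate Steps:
f = 7/9 (f = (1/9)*7 = 7/9 ≈ 0.77778)
w = -28/3 (w = -12*7/9 = -28/3 ≈ -9.3333)
u = -552630 (u = -112759 - 439871 = -552630)
M = -132 (M = -2 + (0 + 13*(-10)) = -2 + (0 - 130) = -2 - 130 = -132)
Z(z, s) = 906/43 - 846/s (Z(z, s) = -2*(-453/43 + 423/s) = 906/43 - 846/s)
Z(M, w)/u = (906/43 - 846/(-28/3))/(-552630) = (906/43 - 846*(-3/28))*(-1/552630) = (906/43 + 1269/14)*(-1/552630) = (67251/602)*(-1/552630) = -22417/110894420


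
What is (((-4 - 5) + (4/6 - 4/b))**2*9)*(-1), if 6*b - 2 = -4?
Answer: -121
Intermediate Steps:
b = -1/3 (b = 1/3 + (1/6)*(-4) = 1/3 - 2/3 = -1/3 ≈ -0.33333)
(((-4 - 5) + (4/6 - 4/b))**2*9)*(-1) = (((-4 - 5) + (4/6 - 4/(-1/3)))**2*9)*(-1) = ((-9 + (4*(1/6) - 4*(-3)))**2*9)*(-1) = ((-9 + (2/3 + 12))**2*9)*(-1) = ((-9 + 38/3)**2*9)*(-1) = ((11/3)**2*9)*(-1) = ((121/9)*9)*(-1) = 121*(-1) = -121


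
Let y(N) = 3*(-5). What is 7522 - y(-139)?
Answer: 7537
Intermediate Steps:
y(N) = -15
7522 - y(-139) = 7522 - 1*(-15) = 7522 + 15 = 7537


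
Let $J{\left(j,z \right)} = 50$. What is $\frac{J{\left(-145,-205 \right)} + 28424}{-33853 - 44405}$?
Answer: $- \frac{14237}{39129} \approx -0.36385$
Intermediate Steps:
$\frac{J{\left(-145,-205 \right)} + 28424}{-33853 - 44405} = \frac{50 + 28424}{-33853 - 44405} = \frac{28474}{-78258} = 28474 \left(- \frac{1}{78258}\right) = - \frac{14237}{39129}$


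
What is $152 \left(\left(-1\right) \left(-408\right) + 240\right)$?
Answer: $98496$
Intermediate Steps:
$152 \left(\left(-1\right) \left(-408\right) + 240\right) = 152 \left(408 + 240\right) = 152 \cdot 648 = 98496$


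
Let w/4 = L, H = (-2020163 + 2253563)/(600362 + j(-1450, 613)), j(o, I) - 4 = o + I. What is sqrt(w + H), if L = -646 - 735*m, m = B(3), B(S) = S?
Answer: 2*I*sqrt(113857140527949)/199843 ≈ 106.79*I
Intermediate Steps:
j(o, I) = 4 + I + o (j(o, I) = 4 + (o + I) = 4 + (I + o) = 4 + I + o)
H = 77800/199843 (H = (-2020163 + 2253563)/(600362 + (4 + 613 - 1450)) = 233400/(600362 - 833) = 233400/599529 = 233400*(1/599529) = 77800/199843 ≈ 0.38931)
m = 3
L = -2851 (L = -646 - 735*3 = -646 - 2205 = -2851)
w = -11404 (w = 4*(-2851) = -11404)
sqrt(w + H) = sqrt(-11404 + 77800/199843) = sqrt(-2278931772/199843) = 2*I*sqrt(113857140527949)/199843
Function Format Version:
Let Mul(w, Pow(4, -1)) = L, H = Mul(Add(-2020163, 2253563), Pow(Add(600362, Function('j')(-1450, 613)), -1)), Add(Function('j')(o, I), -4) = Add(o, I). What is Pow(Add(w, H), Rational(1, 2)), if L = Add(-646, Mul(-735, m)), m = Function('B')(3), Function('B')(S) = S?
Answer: Mul(Rational(2, 199843), I, Pow(113857140527949, Rational(1, 2))) ≈ Mul(106.79, I)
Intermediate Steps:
Function('j')(o, I) = Add(4, I, o) (Function('j')(o, I) = Add(4, Add(o, I)) = Add(4, Add(I, o)) = Add(4, I, o))
H = Rational(77800, 199843) (H = Mul(Add(-2020163, 2253563), Pow(Add(600362, Add(4, 613, -1450)), -1)) = Mul(233400, Pow(Add(600362, -833), -1)) = Mul(233400, Pow(599529, -1)) = Mul(233400, Rational(1, 599529)) = Rational(77800, 199843) ≈ 0.38931)
m = 3
L = -2851 (L = Add(-646, Mul(-735, 3)) = Add(-646, -2205) = -2851)
w = -11404 (w = Mul(4, -2851) = -11404)
Pow(Add(w, H), Rational(1, 2)) = Pow(Add(-11404, Rational(77800, 199843)), Rational(1, 2)) = Pow(Rational(-2278931772, 199843), Rational(1, 2)) = Mul(Rational(2, 199843), I, Pow(113857140527949, Rational(1, 2)))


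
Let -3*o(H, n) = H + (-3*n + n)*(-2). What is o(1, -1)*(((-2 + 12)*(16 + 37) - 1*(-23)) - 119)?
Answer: 434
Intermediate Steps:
o(H, n) = -4*n/3 - H/3 (o(H, n) = -(H + (-3*n + n)*(-2))/3 = -(H - 2*n*(-2))/3 = -(H + 4*n)/3 = -4*n/3 - H/3)
o(1, -1)*(((-2 + 12)*(16 + 37) - 1*(-23)) - 119) = (-4/3*(-1) - ⅓*1)*(((-2 + 12)*(16 + 37) - 1*(-23)) - 119) = (4/3 - ⅓)*((10*53 + 23) - 119) = 1*((530 + 23) - 119) = 1*(553 - 119) = 1*434 = 434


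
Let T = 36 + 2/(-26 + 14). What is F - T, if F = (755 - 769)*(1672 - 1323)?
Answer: -29531/6 ≈ -4921.8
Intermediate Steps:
F = -4886 (F = -14*349 = -4886)
T = 215/6 (T = 36 + 2/(-12) = 36 - 1/12*2 = 36 - ⅙ = 215/6 ≈ 35.833)
F - T = -4886 - 1*215/6 = -4886 - 215/6 = -29531/6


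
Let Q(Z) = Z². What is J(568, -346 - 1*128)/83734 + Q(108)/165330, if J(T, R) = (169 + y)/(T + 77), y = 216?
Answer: 1000028539/14173355130 ≈ 0.070557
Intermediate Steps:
J(T, R) = 385/(77 + T) (J(T, R) = (169 + 216)/(T + 77) = 385/(77 + T))
J(568, -346 - 1*128)/83734 + Q(108)/165330 = (385/(77 + 568))/83734 + 108²/165330 = (385/645)*(1/83734) + 11664*(1/165330) = (385*(1/645))*(1/83734) + 648/9185 = (77/129)*(1/83734) + 648/9185 = 11/1543098 + 648/9185 = 1000028539/14173355130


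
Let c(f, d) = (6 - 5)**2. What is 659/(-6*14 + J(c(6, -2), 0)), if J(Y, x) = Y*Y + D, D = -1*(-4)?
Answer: -659/79 ≈ -8.3418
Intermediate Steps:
D = 4
c(f, d) = 1 (c(f, d) = 1**2 = 1)
J(Y, x) = 4 + Y**2 (J(Y, x) = Y*Y + 4 = Y**2 + 4 = 4 + Y**2)
659/(-6*14 + J(c(6, -2), 0)) = 659/(-6*14 + (4 + 1**2)) = 659/(-84 + (4 + 1)) = 659/(-84 + 5) = 659/(-79) = 659*(-1/79) = -659/79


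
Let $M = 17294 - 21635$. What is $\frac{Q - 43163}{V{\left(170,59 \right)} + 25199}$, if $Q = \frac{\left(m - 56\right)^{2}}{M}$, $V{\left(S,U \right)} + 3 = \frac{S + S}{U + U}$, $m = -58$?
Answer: $- \frac{3685210387}{2151304098} \approx -1.713$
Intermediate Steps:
$V{\left(S,U \right)} = -3 + \frac{S}{U}$ ($V{\left(S,U \right)} = -3 + \frac{S + S}{U + U} = -3 + \frac{2 S}{2 U} = -3 + 2 S \frac{1}{2 U} = -3 + \frac{S}{U}$)
$M = -4341$ ($M = 17294 - 21635 = -4341$)
$Q = - \frac{4332}{1447}$ ($Q = \frac{\left(-58 - 56\right)^{2}}{-4341} = \left(-114\right)^{2} \left(- \frac{1}{4341}\right) = 12996 \left(- \frac{1}{4341}\right) = - \frac{4332}{1447} \approx -2.9938$)
$\frac{Q - 43163}{V{\left(170,59 \right)} + 25199} = \frac{- \frac{4332}{1447} - 43163}{\left(-3 + \frac{170}{59}\right) + 25199} = - \frac{62461193}{1447 \left(\left(-3 + 170 \cdot \frac{1}{59}\right) + 25199\right)} = - \frac{62461193}{1447 \left(\left(-3 + \frac{170}{59}\right) + 25199\right)} = - \frac{62461193}{1447 \left(- \frac{7}{59} + 25199\right)} = - \frac{62461193}{1447 \cdot \frac{1486734}{59}} = \left(- \frac{62461193}{1447}\right) \frac{59}{1486734} = - \frac{3685210387}{2151304098}$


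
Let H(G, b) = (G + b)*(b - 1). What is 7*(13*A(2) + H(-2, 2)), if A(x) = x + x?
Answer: 364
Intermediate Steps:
A(x) = 2*x
H(G, b) = (-1 + b)*(G + b) (H(G, b) = (G + b)*(-1 + b) = (-1 + b)*(G + b))
7*(13*A(2) + H(-2, 2)) = 7*(13*(2*2) + (2² - 1*(-2) - 1*2 - 2*2)) = 7*(13*4 + (4 + 2 - 2 - 4)) = 7*(52 + 0) = 7*52 = 364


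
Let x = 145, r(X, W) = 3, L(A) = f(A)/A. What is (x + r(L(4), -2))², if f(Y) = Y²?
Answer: 21904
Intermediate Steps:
L(A) = A (L(A) = A²/A = A)
(x + r(L(4), -2))² = (145 + 3)² = 148² = 21904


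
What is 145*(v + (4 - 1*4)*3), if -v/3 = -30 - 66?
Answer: 41760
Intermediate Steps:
v = 288 (v = -3*(-30 - 66) = -3*(-96) = 288)
145*(v + (4 - 1*4)*3) = 145*(288 + (4 - 1*4)*3) = 145*(288 + (4 - 4)*3) = 145*(288 + 0*3) = 145*(288 + 0) = 145*288 = 41760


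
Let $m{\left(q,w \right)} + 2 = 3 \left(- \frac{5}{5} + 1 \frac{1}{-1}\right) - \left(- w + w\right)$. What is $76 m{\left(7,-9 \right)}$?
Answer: $-608$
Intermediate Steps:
$m{\left(q,w \right)} = -8$ ($m{\left(q,w \right)} = -2 + \left(3 \left(- \frac{5}{5} + 1 \frac{1}{-1}\right) - \left(- w + w\right)\right) = -2 + \left(3 \left(\left(-5\right) \frac{1}{5} + 1 \left(-1\right)\right) - 0\right) = -2 + \left(3 \left(-1 - 1\right) + 0\right) = -2 + \left(3 \left(-2\right) + 0\right) = -2 + \left(-6 + 0\right) = -2 - 6 = -8$)
$76 m{\left(7,-9 \right)} = 76 \left(-8\right) = -608$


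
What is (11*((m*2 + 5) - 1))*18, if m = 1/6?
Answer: 858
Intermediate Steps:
m = 1/6 ≈ 0.16667
(11*((m*2 + 5) - 1))*18 = (11*(((1/6)*2 + 5) - 1))*18 = (11*((1/3 + 5) - 1))*18 = (11*(16/3 - 1))*18 = (11*(13/3))*18 = (143/3)*18 = 858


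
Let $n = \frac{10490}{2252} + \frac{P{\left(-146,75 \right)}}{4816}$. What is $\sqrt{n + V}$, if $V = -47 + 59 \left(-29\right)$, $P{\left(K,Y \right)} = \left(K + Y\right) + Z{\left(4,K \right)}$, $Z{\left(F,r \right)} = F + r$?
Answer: $\frac{i \sqrt{805651711925249}}{677852} \approx 41.873 i$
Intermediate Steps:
$P{\left(K,Y \right)} = 4 + Y + 2 K$ ($P{\left(K,Y \right)} = \left(K + Y\right) + \left(4 + K\right) = 4 + Y + 2 K$)
$n = \frac{12510041}{2711408}$ ($n = \frac{10490}{2252} + \frac{4 + 75 + 2 \left(-146\right)}{4816} = 10490 \cdot \frac{1}{2252} + \left(4 + 75 - 292\right) \frac{1}{4816} = \frac{5245}{1126} - \frac{213}{4816} = \frac{12510041}{2711408} \approx 4.6139$)
$V = -1758$ ($V = -47 - 1711 = -1758$)
$\sqrt{n + V} = \sqrt{\frac{12510041}{2711408} - 1758} = \sqrt{- \frac{4754145223}{2711408}} = \frac{i \sqrt{805651711925249}}{677852}$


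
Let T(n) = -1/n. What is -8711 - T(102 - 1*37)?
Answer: -566214/65 ≈ -8711.0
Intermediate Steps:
-8711 - T(102 - 1*37) = -8711 - (-1)/(102 - 1*37) = -8711 - (-1)/(102 - 37) = -8711 - (-1)/65 = -8711 - 1*(-1/65) = -8711 + 1/65 = -566214/65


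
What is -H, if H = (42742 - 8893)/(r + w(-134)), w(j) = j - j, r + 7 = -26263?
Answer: 33849/26270 ≈ 1.2885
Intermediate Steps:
r = -26270 (r = -7 - 26263 = -26270)
w(j) = 0
H = -33849/26270 (H = (42742 - 8893)/(-26270 + 0) = 33849/(-26270) = 33849*(-1/26270) = -33849/26270 ≈ -1.2885)
-H = -1*(-33849/26270) = 33849/26270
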